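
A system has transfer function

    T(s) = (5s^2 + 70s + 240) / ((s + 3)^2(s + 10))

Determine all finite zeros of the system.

s = -8, -6

Set the numerator to zero: 5s^2 + 70s + 240 = 0, i.e. 5·(s^2 + 14s + 48) = 0.
Factoring: (s + 8)(s + 6) = 0.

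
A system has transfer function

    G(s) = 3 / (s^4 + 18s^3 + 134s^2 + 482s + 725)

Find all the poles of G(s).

s = -4 + 3j, -4 - 3j, -5 + 2j, -5 - 2j

The poles are the roots of the denominator s^4 + 18s^3 + 134s^2 + 482s + 725 = 0.
No real roots exist; factor into two real quadratics: (s^2 + 8s + 25)(s^2 + 10s + 29) = 0.
Each quadratic gives a conjugate pair via the quadratic formula.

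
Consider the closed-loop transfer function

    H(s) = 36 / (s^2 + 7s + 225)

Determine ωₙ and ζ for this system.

Compare the denominator to the standard form s^2 + 2ζωₙs + ωₙ².
ωₙ² = 225, so ωₙ = 15 rad/s.
2ζωₙ = 7, so ζ = 7/(2·15) ≈ 0.2333.
With ζ = 0.2333 the response is underdamped.

ωₙ = 15 rad/s, ζ ≈ 0.2333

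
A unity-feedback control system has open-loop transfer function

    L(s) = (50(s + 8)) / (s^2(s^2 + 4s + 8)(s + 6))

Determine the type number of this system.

Type 2

The denominator has 2 factors of s at the origin (free integrators), so this is a Type 2 system.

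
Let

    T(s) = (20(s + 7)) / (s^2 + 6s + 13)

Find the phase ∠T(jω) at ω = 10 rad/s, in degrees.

∠T(j10) ≈ -90.40°

At s = j10: numerator = 140 + j200, denominator = -87 + j60.
∠T = ∠num − ∠den = 55.008° − (145.41°) = -90.40°.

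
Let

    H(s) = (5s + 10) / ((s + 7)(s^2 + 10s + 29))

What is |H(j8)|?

Substitute s = j8: numerator = 10 + j40, denominator = -885 + j280.
|H(j8)| = |10 + j40| / |-885 + j280| = 41.231 / 928.24 ≈ 0.04442.

|H(j8)| ≈ 0.04442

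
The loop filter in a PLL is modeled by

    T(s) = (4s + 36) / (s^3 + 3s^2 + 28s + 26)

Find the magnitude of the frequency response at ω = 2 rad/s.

|T(j2)| ≈ 0.7376

Substitute s = j2: numerator = 36 + j8, denominator = 14 + j48.
|T(j2)| = |36 + j8| / |14 + j48| = 36.878 / 50 ≈ 0.7376.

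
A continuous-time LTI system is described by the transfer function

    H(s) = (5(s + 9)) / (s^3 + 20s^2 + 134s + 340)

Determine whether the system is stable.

The denominator s^3 + 20s^2 + 134s + 340 factors as (s^2 + 10s + 34)(s + 10), giving poles at s = -5 + 3j, -5 - 3j, -10.
Since all poles lie strictly in the left half-plane, the system is stable.

stable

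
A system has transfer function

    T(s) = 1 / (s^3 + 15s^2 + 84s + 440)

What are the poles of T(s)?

s = -2 + 6j, -2 - 6j, -11

The poles are the roots of the denominator s^3 + 15s^2 + 84s + 440 = 0.
Trying s = -11: the polynomial evaluates to 0, so (s + 11) is a factor.
Dividing out leaves s^2 + 4s + 40 = 0.
The quadratic formula then gives s = -2 ± 6j.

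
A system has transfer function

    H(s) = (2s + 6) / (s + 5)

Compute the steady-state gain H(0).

H(0) = 6/5 ≈ 1.200

Set s = 0: H(0) = (6) / (5) = 6/5.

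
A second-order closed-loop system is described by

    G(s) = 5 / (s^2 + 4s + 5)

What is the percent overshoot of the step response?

Comparing s^2 + 4s + 5 to s^2 + 2ζωₙs + ωₙ²: ωₙ = √5 ≈ 2.236 rad/s and ζ = 4/(2·√5) ≈ 0.8944.
%OS = 100·exp(−πζ/√(1−ζ²)) = 100·exp(−π·0.8944/√(1−0.8944²)) ≈ 0.187%.

%OS ≈ 0.187%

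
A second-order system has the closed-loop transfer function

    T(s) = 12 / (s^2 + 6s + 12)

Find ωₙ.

ωₙ ≈ 3.464 rad/s

Compare the denominator to the standard form s^2 + 2ζωₙs + ωₙ².
ωₙ² = 12, so ωₙ = √12 ≈ 3.464 rad/s.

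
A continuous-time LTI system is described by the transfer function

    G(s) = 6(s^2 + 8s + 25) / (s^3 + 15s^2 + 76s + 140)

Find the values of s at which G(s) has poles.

The poles are the roots of the denominator s^3 + 15s^2 + 76s + 140 = 0.
Trying s = -7: the polynomial evaluates to 0, so (s + 7) is a factor.
Dividing out leaves s^2 + 8s + 20 = 0.
The quadratic formula then gives s = -4 ± 2j.

s = -4 + 2j, -4 - 2j, -7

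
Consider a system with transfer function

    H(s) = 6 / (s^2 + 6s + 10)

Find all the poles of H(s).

s = -3 + j, -3 - j

The poles are the roots of the denominator s^2 + 6s + 10 = 0.
Using the quadratic formula: s = (-6 ± √(-4))/2 = -3 ± 1j.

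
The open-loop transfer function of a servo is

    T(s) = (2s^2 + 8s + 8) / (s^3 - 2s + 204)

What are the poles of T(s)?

The poles are the roots of the denominator s^3 - 2s + 204 = 0.
Trying s = -6: the polynomial evaluates to 0, so (s + 6) is a factor.
Dividing out leaves s^2 - 6s + 34 = 0.
The quadratic formula then gives s = 3 ± 5j.

s = 3 ± 5j, -6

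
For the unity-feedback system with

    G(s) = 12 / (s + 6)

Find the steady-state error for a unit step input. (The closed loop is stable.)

e_ss = 0.3333

G(s) has no poles at the origin.
This is a Type 0 system. Kp = lim_{s→0} G(s) = 12/6 = 2.
e_ss = 1/(1 + Kp) = 1/(1 + 2) = 1/3 ≈ 0.3333.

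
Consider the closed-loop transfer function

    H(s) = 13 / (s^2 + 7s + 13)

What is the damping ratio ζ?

Compare the denominator to the standard form s^2 + 2ζωₙs + ωₙ².
ωₙ² = 13, so ωₙ = √13 ≈ 3.606 rad/s.
2ζωₙ = 7, so ζ = 7/(2·√13) ≈ 0.9707.

ζ ≈ 0.9707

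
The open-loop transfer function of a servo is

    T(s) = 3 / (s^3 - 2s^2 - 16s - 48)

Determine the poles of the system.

s = -2 + 2j, -2 - 2j, 6

The poles are the roots of the denominator s^3 - 2s^2 - 16s - 48 = 0.
Trying s = 6: the polynomial evaluates to 0, so (s - 6) is a factor.
Dividing out leaves s^2 + 4s + 8 = 0.
The quadratic formula then gives s = -2 ± 2j.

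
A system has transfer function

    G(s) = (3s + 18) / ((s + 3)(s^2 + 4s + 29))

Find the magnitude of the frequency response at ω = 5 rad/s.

Substitute s = j5: numerator = 18 + j15, denominator = -88 + j80.
|G(j5)| = |18 + j15| / |-88 + j80| = 23.431 / 118.93 ≈ 0.1970.

|G(j5)| ≈ 0.1970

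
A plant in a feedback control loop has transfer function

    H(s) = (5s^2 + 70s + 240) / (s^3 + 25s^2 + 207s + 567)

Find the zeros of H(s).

s = -6, -8

Set the numerator to zero: 5s^2 + 70s + 240 = 0, i.e. 5·(s^2 + 14s + 48) = 0.
Factoring: (s + 6)(s + 8) = 0.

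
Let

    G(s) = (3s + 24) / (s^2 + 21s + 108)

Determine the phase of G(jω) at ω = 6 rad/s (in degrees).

∠G(j6) ≈ -23.39°

At s = j6: numerator = 24 + j18, denominator = 72 + j126.
∠G = ∠num − ∠den = 36.870° − (60.255°) = -23.39°.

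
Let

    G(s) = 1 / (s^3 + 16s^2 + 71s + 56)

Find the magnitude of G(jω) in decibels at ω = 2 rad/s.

|G(j2)|_dB ≈ -42.6 dB

Substitute s = j2: numerator = 1, denominator = -8 + j134.
|G(j2)| = |1| / |-8 + j134| = 1 / 134.24 ≈ 0.007449.
In decibels: 20·log₁₀(0.007449) ≈ -42.6 dB.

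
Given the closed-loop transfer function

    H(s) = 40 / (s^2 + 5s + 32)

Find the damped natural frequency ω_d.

ω_d ≈ 5.074 rad/s

Comparing s^2 + 5s + 32 to s^2 + 2ζωₙs + ωₙ²: ωₙ = √32 ≈ 5.657 rad/s and ζ = 5/(2·√32) ≈ 0.4419.
ζωₙ = 5/2 = 2.5, so ω_d = ωₙ√(1−ζ²) = √(ωₙ² − (ζωₙ)²) = √(32 − 2.5²) = √25.75 ≈ 5.074 rad/s.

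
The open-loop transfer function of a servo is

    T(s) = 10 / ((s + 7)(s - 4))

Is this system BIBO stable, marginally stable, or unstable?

unstable

The poles can be read from the denominator factors: s = -7, 4.
Since the pole(s) at s = 4 lie in the right half-plane, the system is unstable.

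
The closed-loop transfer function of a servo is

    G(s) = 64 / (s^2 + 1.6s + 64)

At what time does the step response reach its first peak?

Comparing s^2 + 1.6s + 64 to s^2 + 2ζωₙs + ωₙ²: ωₙ = 8 rad/s and ζ = 1.6/(2·8) = 0.1.
ζωₙ = 1.6/2 = 0.8, so ω_d = ωₙ√(1−ζ²) = √(ωₙ² − (ζωₙ)²) = √(64 − 0.8²) = √63.36 ≈ 7.960 rad/s.
t_p = π/ω_d = π/7.960 ≈ 0.3947 s.

t_p ≈ 0.3947 s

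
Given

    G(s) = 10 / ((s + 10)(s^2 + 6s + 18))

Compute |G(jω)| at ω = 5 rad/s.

|G(j5)| ≈ 0.02903

Substitute s = j5: numerator = 10, denominator = -220 + j265.
|G(j5)| = |10| / |-220 + j265| = 10 / 344.42 ≈ 0.02903.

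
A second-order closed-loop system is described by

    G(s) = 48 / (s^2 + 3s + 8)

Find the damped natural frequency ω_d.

Comparing s^2 + 3s + 8 to s^2 + 2ζωₙs + ωₙ²: ωₙ = √8 ≈ 2.828 rad/s and ζ = 3/(2·√8) ≈ 0.5303.
ζωₙ = 3/2 = 1.5, so ω_d = ωₙ√(1−ζ²) = √(ωₙ² − (ζωₙ)²) = √(8 − 1.5²) = √5.75 ≈ 2.398 rad/s.

ω_d ≈ 2.398 rad/s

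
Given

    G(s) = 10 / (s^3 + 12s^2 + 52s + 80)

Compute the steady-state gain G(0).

G(0) = 1/8 ≈ 0.1250

Set s = 0: G(0) = (10) / (80) = 1/8.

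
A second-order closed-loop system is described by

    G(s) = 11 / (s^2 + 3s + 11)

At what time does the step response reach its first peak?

Comparing s^2 + 3s + 11 to s^2 + 2ζωₙs + ωₙ²: ωₙ = √11 ≈ 3.317 rad/s and ζ = 3/(2·√11) ≈ 0.4523.
ζωₙ = 3/2 = 1.5, so ω_d = ωₙ√(1−ζ²) = √(ωₙ² − (ζωₙ)²) = √(11 − 1.5²) = √8.75 ≈ 2.958 rad/s.
t_p = π/ω_d = π/2.958 ≈ 1.062 s.

t_p ≈ 1.062 s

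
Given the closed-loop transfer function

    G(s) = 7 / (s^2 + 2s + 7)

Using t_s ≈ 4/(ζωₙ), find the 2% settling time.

Comparing s^2 + 2s + 7 to s^2 + 2ζωₙs + ωₙ²: ωₙ = √7 ≈ 2.646 rad/s and ζ = 2/(2·√7) ≈ 0.3780.
ζωₙ = 2/2 = 1, so t_s ≈ 4/(ζωₙ) = 4/1 = 4 s.

t_s ≈ 4 s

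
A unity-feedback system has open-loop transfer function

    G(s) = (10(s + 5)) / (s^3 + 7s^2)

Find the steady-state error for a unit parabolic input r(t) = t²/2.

e_ss = 0.1400

G(s) has 2 poles at the origin.
This is a Type 2 system. Ka = lim_{s→0} s^2·G(s) = 50/7.
e_ss = 1/Ka = 1/(50/7) = 7/50 ≈ 0.1400.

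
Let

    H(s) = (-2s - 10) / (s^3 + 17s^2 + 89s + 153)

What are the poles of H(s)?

The poles are the roots of the denominator s^3 + 17s^2 + 89s + 153 = 0.
Trying s = -9: the polynomial evaluates to 0, so (s + 9) is a factor.
Dividing out leaves s^2 + 8s + 17 = 0.
The quadratic formula then gives s = -4 ± 1j.

s = -4 ± j, -9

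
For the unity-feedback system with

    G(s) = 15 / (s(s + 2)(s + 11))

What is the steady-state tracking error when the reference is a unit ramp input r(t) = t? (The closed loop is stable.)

e_ss = 1.467

G(s) has one pole at the origin.
This is a Type 1 system. Kv = lim_{s→0} s·G(s) = 15/22.
e_ss = 1/Kv = 1/(15/22) = 22/15 ≈ 1.467.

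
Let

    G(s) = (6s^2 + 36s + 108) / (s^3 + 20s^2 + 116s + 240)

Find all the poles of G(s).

s = -4 ± 2j, -12

The poles are the roots of the denominator s^3 + 20s^2 + 116s + 240 = 0.
Trying s = -12: the polynomial evaluates to 0, so (s + 12) is a factor.
Dividing out leaves s^2 + 8s + 20 = 0.
The quadratic formula then gives s = -4 ± 2j.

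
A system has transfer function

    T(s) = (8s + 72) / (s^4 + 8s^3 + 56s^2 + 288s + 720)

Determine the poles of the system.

s = 6j, -6j, -4 + 2j, -4 - 2j

The poles are the roots of the denominator s^4 + 8s^3 + 56s^2 + 288s + 720 = 0.
No real roots exist; factor into two real quadratics: (s^2 + 36)(s^2 + 8s + 20) = 0.
Each quadratic gives a conjugate pair via the quadratic formula.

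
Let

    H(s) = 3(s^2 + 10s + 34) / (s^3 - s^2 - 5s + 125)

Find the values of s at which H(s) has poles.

The poles are the roots of the denominator s^3 - s^2 - 5s + 125 = 0.
Trying s = -5: the polynomial evaluates to 0, so (s + 5) is a factor.
Dividing out leaves s^2 - 6s + 25 = 0.
The quadratic formula then gives s = 3 ± 4j.

s = 3 + 4j, 3 - 4j, -5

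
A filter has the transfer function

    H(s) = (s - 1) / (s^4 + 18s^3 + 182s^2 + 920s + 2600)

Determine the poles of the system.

The poles are the roots of the denominator s^4 + 18s^3 + 182s^2 + 920s + 2600 = 0.
No real roots exist; factor into two real quadratics: (s^2 + 10s + 50)(s^2 + 8s + 52) = 0.
Each quadratic gives a conjugate pair via the quadratic formula.

s = -5 + 5j, -5 - 5j, -4 + 6j, -4 - 6j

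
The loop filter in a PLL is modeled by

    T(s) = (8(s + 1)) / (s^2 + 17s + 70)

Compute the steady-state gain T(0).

T(0) = 4/35 ≈ 0.1143

Set s = 0: T(0) = (8) / (70) = 4/35.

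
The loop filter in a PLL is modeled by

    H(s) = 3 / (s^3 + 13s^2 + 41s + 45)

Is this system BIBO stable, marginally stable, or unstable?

The denominator s^3 + 13s^2 + 41s + 45 factors as (s^2 + 4s + 5)(s + 9), giving poles at s = -2 ± j, -9.
Since all poles lie strictly in the left half-plane, the system is stable.

stable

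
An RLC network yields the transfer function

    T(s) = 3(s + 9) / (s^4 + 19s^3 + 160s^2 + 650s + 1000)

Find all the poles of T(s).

s = -5 ± 5j, -4, -5

The poles are the roots of the denominator s^4 + 19s^3 + 160s^2 + 650s + 1000 = 0.
Trying s = -4: the polynomial evaluates to 0, so (s + 4) is a factor.
Dividing out leaves s^3 + 15s^2 + 100s + 250 = 0.
This factors further as (s^2 + 10s + 50)(s + 5) = 0.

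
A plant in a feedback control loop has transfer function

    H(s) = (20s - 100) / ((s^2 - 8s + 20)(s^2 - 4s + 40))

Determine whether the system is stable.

The poles can be read from the denominator factors: s = 4 + 2j, 4 - 2j, 2 + 6j, 2 - 6j.
Since the pole(s) at s = 4 + 2j, 4 - 2j, 2 + 6j, 2 - 6j lie in the right half-plane, the system is unstable.

unstable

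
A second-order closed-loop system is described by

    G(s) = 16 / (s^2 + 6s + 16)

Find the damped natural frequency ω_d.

ω_d ≈ 2.646 rad/s

Comparing s^2 + 6s + 16 to s^2 + 2ζωₙs + ωₙ²: ωₙ = 4 rad/s and ζ = 6/(2·4) = 0.75.
ζωₙ = 6/2 = 3, so ω_d = ωₙ√(1−ζ²) = √(ωₙ² − (ζωₙ)²) = √(16 − 3²) = √7 ≈ 2.646 rad/s.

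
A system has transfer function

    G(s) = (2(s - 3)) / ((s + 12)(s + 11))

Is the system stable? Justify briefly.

stable

The poles can be read from the denominator factors: s = -12, -11.
Since all poles lie strictly in the left half-plane, the system is stable.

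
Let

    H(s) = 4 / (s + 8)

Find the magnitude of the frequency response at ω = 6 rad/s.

Substitute s = j6: numerator = 4, denominator = 8 + j6.
|H(j6)| = |4| / |8 + j6| = 4 / 10 = 0.4000.

|H(j6)| = 0.4000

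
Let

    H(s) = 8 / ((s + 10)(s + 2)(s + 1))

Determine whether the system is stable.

stable

The poles can be read from the denominator factors: s = -10, -2, -1.
Since all poles lie strictly in the left half-plane, the system is stable.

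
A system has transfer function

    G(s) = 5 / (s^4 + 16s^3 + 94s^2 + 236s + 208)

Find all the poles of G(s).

The poles are the roots of the denominator s^4 + 16s^3 + 94s^2 + 236s + 208 = 0.
Trying s = -4: the polynomial evaluates to 0, so (s + 4) is a factor.
Dividing out leaves s^3 + 12s^2 + 46s + 52 = 0.
This factors further as (s^2 + 10s + 26)(s + 2) = 0.

s = -5 ± j, -4, -2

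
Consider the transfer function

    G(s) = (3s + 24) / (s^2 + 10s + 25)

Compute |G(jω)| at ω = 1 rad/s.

|G(j1)| ≈ 0.9303

Substitute s = j1: numerator = 24 + j3, denominator = 24 + j10.
|G(j1)| = |24 + j3| / |24 + j10| = 24.187 / 26 ≈ 0.9303.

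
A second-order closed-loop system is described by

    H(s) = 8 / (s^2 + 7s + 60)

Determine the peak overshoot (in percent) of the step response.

Comparing s^2 + 7s + 60 to s^2 + 2ζωₙs + ωₙ²: ωₙ = √60 ≈ 7.746 rad/s and ζ = 7/(2·√60) ≈ 0.4518.
%OS = 100·exp(−πζ/√(1−ζ²)) = 100·exp(−π·0.4518/√(1−0.4518²)) ≈ 20.4%.

%OS ≈ 20.4%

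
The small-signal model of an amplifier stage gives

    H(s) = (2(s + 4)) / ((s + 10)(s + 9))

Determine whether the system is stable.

The poles can be read from the denominator factors: s = -10, -9.
Since all poles lie strictly in the left half-plane, the system is stable.

stable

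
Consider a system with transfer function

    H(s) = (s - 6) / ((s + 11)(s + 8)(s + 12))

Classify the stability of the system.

The poles can be read from the denominator factors: s = -11, -8, -12.
Since all poles lie strictly in the left half-plane, the system is stable.

stable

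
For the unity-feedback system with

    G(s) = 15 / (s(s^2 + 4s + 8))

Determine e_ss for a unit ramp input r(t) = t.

e_ss = 0.5333

G(s) has one pole at the origin.
This is a Type 1 system. Kv = lim_{s→0} s·G(s) = 15/8.
e_ss = 1/Kv = 1/(15/8) = 8/15 ≈ 0.5333.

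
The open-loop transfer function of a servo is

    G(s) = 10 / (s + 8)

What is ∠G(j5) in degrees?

At s = j5: numerator = 10, denominator = 8 + j5.
∠G = ∠num − ∠den = 0° − (32.005°) = -32.01°.

∠G(j5) ≈ -32.01°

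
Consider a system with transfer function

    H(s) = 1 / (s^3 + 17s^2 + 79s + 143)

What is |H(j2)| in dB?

Substitute s = j2: numerator = 1, denominator = 75 + j150.
|H(j2)| = |1| / |75 + j150| = 1 / 167.71 ≈ 0.005963.
In decibels: 20·log₁₀(0.005963) ≈ -44.5 dB.

|H(j2)|_dB ≈ -44.5 dB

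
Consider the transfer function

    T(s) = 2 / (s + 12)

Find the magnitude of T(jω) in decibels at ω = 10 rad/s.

Substitute s = j10: numerator = 2, denominator = 12 + j10.
|T(j10)| = |2| / |12 + j10| = 2 / 15.620 ≈ 0.1280.
In decibels: 20·log₁₀(0.1280) ≈ -17.9 dB.

|T(j10)|_dB ≈ -17.9 dB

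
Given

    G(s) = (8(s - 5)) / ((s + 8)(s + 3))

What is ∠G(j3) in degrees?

At s = j3: numerator = -40 + j24, denominator = 15 + j33.
∠G = ∠num − ∠den = 149.04° − (65.556°) = 83.48°.

∠G(j3) ≈ 83.48°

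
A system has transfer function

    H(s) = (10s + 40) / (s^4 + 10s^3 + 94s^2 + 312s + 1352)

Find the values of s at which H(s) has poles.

s = -1 ± 5j, -4 ± 6j

The poles are the roots of the denominator s^4 + 10s^3 + 94s^2 + 312s + 1352 = 0.
No real roots exist; factor into two real quadratics: (s^2 + 2s + 26)(s^2 + 8s + 52) = 0.
Each quadratic gives a conjugate pair via the quadratic formula.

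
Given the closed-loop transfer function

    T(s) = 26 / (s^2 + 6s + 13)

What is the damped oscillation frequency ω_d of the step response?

Comparing s^2 + 6s + 13 to s^2 + 2ζωₙs + ωₙ²: ωₙ = √13 ≈ 3.606 rad/s and ζ = 6/(2·√13) ≈ 0.8321.
ζωₙ = 6/2 = 3, so ω_d = ωₙ√(1−ζ²) = √(ωₙ² − (ζωₙ)²) = √(13 − 3²) = √4 = 2 rad/s.

ω_d = 2 rad/s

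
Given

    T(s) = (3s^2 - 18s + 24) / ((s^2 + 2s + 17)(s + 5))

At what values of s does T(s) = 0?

s = 4, 2

Set the numerator to zero: 3s^2 - 18s + 24 = 0, i.e. 3·(s^2 - 6s + 8) = 0.
Factoring: (s - 4)(s - 2) = 0.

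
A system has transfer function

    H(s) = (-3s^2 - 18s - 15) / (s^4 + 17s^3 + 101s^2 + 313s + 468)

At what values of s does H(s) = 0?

Set the numerator to zero: -3s^2 - 18s - 15 = 0, i.e. -3·(s^2 + 6s + 5) = 0.
Factoring: (s + 5)(s + 1) = 0.

s = -5, -1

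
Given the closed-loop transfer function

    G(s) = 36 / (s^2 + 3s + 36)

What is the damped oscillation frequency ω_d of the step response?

Comparing s^2 + 3s + 36 to s^2 + 2ζωₙs + ωₙ²: ωₙ = 6 rad/s and ζ = 3/(2·6) = 0.25.
ζωₙ = 3/2 = 1.5, so ω_d = ωₙ√(1−ζ²) = √(ωₙ² − (ζωₙ)²) = √(36 − 1.5²) = √33.75 ≈ 5.809 rad/s.

ω_d ≈ 5.809 rad/s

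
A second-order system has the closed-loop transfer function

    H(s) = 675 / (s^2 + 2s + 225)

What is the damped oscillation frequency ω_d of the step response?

Comparing s^2 + 2s + 225 to s^2 + 2ζωₙs + ωₙ²: ωₙ = 15 rad/s and ζ = 2/(2·15) ≈ 0.06667.
ζωₙ = 2/2 = 1, so ω_d = ωₙ√(1−ζ²) = √(ωₙ² − (ζωₙ)²) = √(225 − 1²) = √224 ≈ 14.97 rad/s.

ω_d ≈ 14.97 rad/s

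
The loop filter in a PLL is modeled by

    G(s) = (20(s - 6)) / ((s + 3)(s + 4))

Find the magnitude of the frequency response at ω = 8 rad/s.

Substitute s = j8: numerator = -120 + j160, denominator = -52 + j56.
|G(j8)| = |-120 + j160| / |-52 + j56| = 200 / 76.420 ≈ 2.617.

|G(j8)| ≈ 2.617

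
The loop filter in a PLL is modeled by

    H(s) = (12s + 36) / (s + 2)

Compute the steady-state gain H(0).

H(0) = 18

Set s = 0: H(0) = (36) / (2) = 18.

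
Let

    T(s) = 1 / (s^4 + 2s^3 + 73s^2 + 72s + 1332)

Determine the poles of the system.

s = -1 + 6j, -1 - 6j, 6j, -6j

The poles are the roots of the denominator s^4 + 2s^3 + 73s^2 + 72s + 1332 = 0.
No real roots exist; factor into two real quadratics: (s^2 + 2s + 37)(s^2 + 36) = 0.
Each quadratic gives a conjugate pair via the quadratic formula.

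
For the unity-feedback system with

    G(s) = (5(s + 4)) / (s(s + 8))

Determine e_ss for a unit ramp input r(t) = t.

e_ss = 0.4000

G(s) has one pole at the origin.
This is a Type 1 system. Kv = lim_{s→0} s·G(s) = 20/8 = 5/2.
e_ss = 1/Kv = 1/(5/2) = 2/5 ≈ 0.4000.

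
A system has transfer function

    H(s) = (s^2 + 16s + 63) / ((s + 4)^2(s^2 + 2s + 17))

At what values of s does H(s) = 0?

s = -9, -7

Set the numerator to zero: s^2 + 16s + 63 = 0.
Factoring: (s + 9)(s + 7) = 0.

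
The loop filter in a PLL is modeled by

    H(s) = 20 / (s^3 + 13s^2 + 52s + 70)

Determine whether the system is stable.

The denominator s^3 + 13s^2 + 52s + 70 factors as (s^2 + 6s + 10)(s + 7), giving poles at s = -3 + j, -3 - j, -7.
Since all poles lie strictly in the left half-plane, the system is stable.

stable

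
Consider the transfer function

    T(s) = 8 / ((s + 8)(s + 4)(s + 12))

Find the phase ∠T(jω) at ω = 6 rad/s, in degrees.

∠T(j6) ≈ -119.7°

At s = j6: numerator = 8, denominator = -480 + j840.
∠T = ∠num − ∠den = 0° − (119.74°) = -119.7°.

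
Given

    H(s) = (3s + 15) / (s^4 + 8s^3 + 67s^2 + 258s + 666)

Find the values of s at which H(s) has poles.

The poles are the roots of the denominator s^4 + 8s^3 + 67s^2 + 258s + 666 = 0.
No real roots exist; factor into two real quadratics: (s^2 + 2s + 37)(s^2 + 6s + 18) = 0.
Each quadratic gives a conjugate pair via the quadratic formula.

s = -1 + 6j, -1 - 6j, -3 + 3j, -3 - 3j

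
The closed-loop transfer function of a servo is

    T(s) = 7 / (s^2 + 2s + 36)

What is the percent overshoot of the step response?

%OS ≈ 58.8%

Comparing s^2 + 2s + 36 to s^2 + 2ζωₙs + ωₙ²: ωₙ = 6 rad/s and ζ = 2/(2·6) ≈ 0.1667.
%OS = 100·exp(−πζ/√(1−ζ²)) = 100·exp(−π·0.1667/√(1−0.1667²)) ≈ 58.8%.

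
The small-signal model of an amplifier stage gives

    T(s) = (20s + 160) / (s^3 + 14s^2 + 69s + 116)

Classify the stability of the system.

stable

The denominator s^3 + 14s^2 + 69s + 116 factors as (s^2 + 10s + 29)(s + 4), giving poles at s = -5 ± 2j, -4.
Since all poles lie strictly in the left half-plane, the system is stable.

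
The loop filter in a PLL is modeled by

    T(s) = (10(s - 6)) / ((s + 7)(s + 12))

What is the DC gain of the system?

At s = 0 each factor (s + a) contributes a and each (s^2 + bs + c) contributes c.
T(0) = 10·(-6) / ((7) · (12)) = -60/84 = -5/7.

T(0) = -5/7 ≈ -0.7143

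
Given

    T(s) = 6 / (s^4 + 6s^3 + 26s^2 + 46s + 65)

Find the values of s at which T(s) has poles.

The poles are the roots of the denominator s^4 + 6s^3 + 26s^2 + 46s + 65 = 0.
No real roots exist; factor into two real quadratics: (s^2 + 4s + 13)(s^2 + 2s + 5) = 0.
Each quadratic gives a conjugate pair via the quadratic formula.

s = -2 ± 3j, -1 ± 2j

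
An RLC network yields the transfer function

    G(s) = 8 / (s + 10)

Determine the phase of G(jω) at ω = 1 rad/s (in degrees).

∠G(j1) ≈ -5.711°

At s = j1: numerator = 8, denominator = 10 + j1.
∠G = ∠num − ∠den = 0° − (5.7106°) = -5.711°.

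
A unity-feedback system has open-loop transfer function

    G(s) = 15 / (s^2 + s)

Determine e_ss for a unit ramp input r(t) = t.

e_ss = 0.06667

G(s) has one pole at the origin.
This is a Type 1 system. Kv = lim_{s→0} s·G(s) = 15/1.
e_ss = 1/Kv = 1/(15) = 1/15 ≈ 0.06667.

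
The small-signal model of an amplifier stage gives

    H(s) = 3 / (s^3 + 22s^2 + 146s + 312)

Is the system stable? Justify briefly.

The denominator s^3 + 22s^2 + 146s + 312 factors as (s^2 + 10s + 26)(s + 12), giving poles at s = -5 ± j, -12.
Since all poles lie strictly in the left half-plane, the system is stable.

stable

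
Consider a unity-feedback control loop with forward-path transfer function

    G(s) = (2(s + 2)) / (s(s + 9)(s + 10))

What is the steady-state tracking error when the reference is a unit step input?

e_ss = 0

G(s) has one pole at the origin.
This is a Type 1 system; for a step input the steady-state error is zero.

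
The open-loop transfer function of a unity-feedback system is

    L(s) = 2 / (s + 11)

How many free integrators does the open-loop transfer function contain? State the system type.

Type 0

The denominator has no factor of s at the origin — no free integrator — so this is a Type 0 system.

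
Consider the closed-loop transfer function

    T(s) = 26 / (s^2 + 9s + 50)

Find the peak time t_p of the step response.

t_p ≈ 0.5760 s

Comparing s^2 + 9s + 50 to s^2 + 2ζωₙs + ωₙ²: ωₙ = √50 ≈ 7.071 rad/s and ζ = 9/(2·√50) ≈ 0.6364.
ζωₙ = 9/2 = 4.5, so ω_d = ωₙ√(1−ζ²) = √(ωₙ² − (ζωₙ)²) = √(50 − 4.5²) = √29.75 ≈ 5.454 rad/s.
t_p = π/ω_d = π/5.454 ≈ 0.5760 s.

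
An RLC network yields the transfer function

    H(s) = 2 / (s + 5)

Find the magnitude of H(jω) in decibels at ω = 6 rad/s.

Substitute s = j6: numerator = 2, denominator = 5 + j6.
|H(j6)| = |2| / |5 + j6| = 2 / 7.8102 ≈ 0.2561.
In decibels: 20·log₁₀(0.2561) ≈ -11.8 dB.

|H(j6)|_dB ≈ -11.8 dB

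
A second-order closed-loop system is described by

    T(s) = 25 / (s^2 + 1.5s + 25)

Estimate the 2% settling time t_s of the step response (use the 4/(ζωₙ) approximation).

t_s ≈ 5.333 s

Comparing s^2 + 1.5s + 25 to s^2 + 2ζωₙs + ωₙ²: ωₙ = 5 rad/s and ζ = 1.5/(2·5) = 0.15.
ζωₙ = 1.5/2 = 0.75, so t_s ≈ 4/(ζωₙ) = 4/0.75 ≈ 5.333 s.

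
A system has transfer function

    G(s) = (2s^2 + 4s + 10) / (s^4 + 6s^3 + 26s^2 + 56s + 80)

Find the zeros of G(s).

s = -1 ± 2j

Set the numerator to zero: 2s^2 + 4s + 10 = 0, i.e. 2·(s^2 + 2s + 5) = 0.
Factoring: (s^2 + 2s + 5) = 0.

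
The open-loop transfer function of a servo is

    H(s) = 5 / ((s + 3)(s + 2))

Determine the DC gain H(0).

At s = 0 each factor (s + a) contributes a and each (s^2 + bs + c) contributes c.
H(0) = 5·1 / ((3) · (2)) = 5/6 = 5/6.

H(0) = 5/6 ≈ 0.8333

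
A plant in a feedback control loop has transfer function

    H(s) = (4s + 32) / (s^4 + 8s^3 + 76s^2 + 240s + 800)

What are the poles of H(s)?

s = -2 + 6j, -2 - 6j, -2 + 4j, -2 - 4j

The poles are the roots of the denominator s^4 + 8s^3 + 76s^2 + 240s + 800 = 0.
No real roots exist; factor into two real quadratics: (s^2 + 4s + 40)(s^2 + 4s + 20) = 0.
Each quadratic gives a conjugate pair via the quadratic formula.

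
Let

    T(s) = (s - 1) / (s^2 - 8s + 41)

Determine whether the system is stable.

unstable

The denominator s^2 - 8s + 41 factors as (s^2 - 8s + 41), giving poles at s = 4 ± 5j.
Since the pole(s) at s = 4 + 5j, 4 - 5j lie in the right half-plane, the system is unstable.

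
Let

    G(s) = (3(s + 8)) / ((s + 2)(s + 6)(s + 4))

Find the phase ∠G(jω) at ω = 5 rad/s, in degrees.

At s = j5: numerator = 24 + j15, denominator = -252 + j95.
∠G = ∠num − ∠den = 32.005° − (159.34°) = -127.3°.

∠G(j5) ≈ -127.3°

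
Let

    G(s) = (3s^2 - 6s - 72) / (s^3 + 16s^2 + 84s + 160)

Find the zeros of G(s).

Set the numerator to zero: 3s^2 - 6s - 72 = 0, i.e. 3·(s^2 - 2s - 24) = 0.
Factoring: (s - 6)(s + 4) = 0.

s = 6, -4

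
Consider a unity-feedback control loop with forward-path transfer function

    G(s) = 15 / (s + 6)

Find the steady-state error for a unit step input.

G(s) has no poles at the origin.
This is a Type 0 system. Kp = lim_{s→0} G(s) = 15/6 = 5/2.
e_ss = 1/(1 + Kp) = 1/(1 + 5/2) = 2/7 ≈ 0.2857.

e_ss = 0.2857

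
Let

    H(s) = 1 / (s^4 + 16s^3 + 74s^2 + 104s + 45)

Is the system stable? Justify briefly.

The denominator s^4 + 16s^3 + 74s^2 + 104s + 45 factors as (s + 9)(s + 1)^2(s + 5), giving poles at s = -9, -1, -1, -5.
Since all poles lie strictly in the left half-plane, the system is stable.

stable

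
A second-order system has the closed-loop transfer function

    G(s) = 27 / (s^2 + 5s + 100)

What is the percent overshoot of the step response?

Comparing s^2 + 5s + 100 to s^2 + 2ζωₙs + ωₙ²: ωₙ = 10 rad/s and ζ = 5/(2·10) = 0.25.
%OS = 100·exp(−πζ/√(1−ζ²)) = 100·exp(−π·0.25/√(1−0.25²)) ≈ 44.4%.

%OS ≈ 44.4%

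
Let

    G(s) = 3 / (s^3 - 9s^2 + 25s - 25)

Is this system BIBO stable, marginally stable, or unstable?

unstable

The denominator s^3 - 9s^2 + 25s - 25 factors as (s^2 - 4s + 5)(s - 5), giving poles at s = 2 ± j, 5.
Since the pole(s) at s = 2 ± j, 5 lie in the right half-plane, the system is unstable.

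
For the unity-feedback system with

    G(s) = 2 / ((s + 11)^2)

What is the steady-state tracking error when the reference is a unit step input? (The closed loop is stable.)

e_ss = 0.9837

G(s) has no poles at the origin.
This is a Type 0 system. Kp = lim_{s→0} G(s) = 2/121.
e_ss = 1/(1 + Kp) = 1/(1 + 2/121) = 121/123 ≈ 0.9837.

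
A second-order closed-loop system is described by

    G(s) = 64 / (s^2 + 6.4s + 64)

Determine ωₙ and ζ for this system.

Compare the denominator to the standard form s^2 + 2ζωₙs + ωₙ².
ωₙ² = 64, so ωₙ = 8 rad/s.
2ζωₙ = 6.4, so ζ = 6.4/(2·8) = 0.4.
With ζ = 0.4 the response is underdamped.

ωₙ = 8 rad/s, ζ = 0.4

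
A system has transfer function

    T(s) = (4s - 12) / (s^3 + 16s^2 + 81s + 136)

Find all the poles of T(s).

s = -4 + j, -4 - j, -8

The poles are the roots of the denominator s^3 + 16s^2 + 81s + 136 = 0.
Trying s = -8: the polynomial evaluates to 0, so (s + 8) is a factor.
Dividing out leaves s^2 + 8s + 17 = 0.
The quadratic formula then gives s = -4 ± 1j.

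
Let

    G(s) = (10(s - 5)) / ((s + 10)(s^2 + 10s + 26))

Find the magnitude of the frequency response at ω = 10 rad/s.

Substitute s = j10: numerator = -50 + j100, denominator = -1740 + j260.
|G(j10)| = |-50 + j100| / |-1740 + j260| = 111.80 / 1759.3 ≈ 0.06355.

|G(j10)| ≈ 0.06355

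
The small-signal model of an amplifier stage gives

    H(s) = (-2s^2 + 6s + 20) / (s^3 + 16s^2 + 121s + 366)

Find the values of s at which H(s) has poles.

The poles are the roots of the denominator s^3 + 16s^2 + 121s + 366 = 0.
Trying s = -6: the polynomial evaluates to 0, so (s + 6) is a factor.
Dividing out leaves s^2 + 10s + 61 = 0.
The quadratic formula then gives s = -5 ± 6j.

s = -5 + 6j, -5 - 6j, -6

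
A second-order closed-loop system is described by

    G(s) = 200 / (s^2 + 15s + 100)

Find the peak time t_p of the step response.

Comparing s^2 + 15s + 100 to s^2 + 2ζωₙs + ωₙ²: ωₙ = 10 rad/s and ζ = 15/(2·10) = 0.75.
ζωₙ = 15/2 = 7.5, so ω_d = ωₙ√(1−ζ²) = √(ωₙ² − (ζωₙ)²) = √(100 − 7.5²) = √43.75 ≈ 6.614 rad/s.
t_p = π/ω_d = π/6.614 ≈ 0.4750 s.

t_p ≈ 0.4750 s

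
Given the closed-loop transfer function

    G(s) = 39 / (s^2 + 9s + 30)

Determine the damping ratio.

ζ ≈ 0.8216

Compare the denominator to the standard form s^2 + 2ζωₙs + ωₙ².
ωₙ² = 30, so ωₙ = √30 ≈ 5.477 rad/s.
2ζωₙ = 9, so ζ = 9/(2·√30) ≈ 0.8216.
With ζ = 0.8216 the response is underdamped.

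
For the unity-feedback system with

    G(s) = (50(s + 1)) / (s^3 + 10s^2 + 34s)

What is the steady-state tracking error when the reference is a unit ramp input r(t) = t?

G(s) has one pole at the origin.
This is a Type 1 system. Kv = lim_{s→0} s·G(s) = 50/34 = 25/17.
e_ss = 1/Kv = 1/(25/17) = 17/25 ≈ 0.6800.

e_ss = 0.6800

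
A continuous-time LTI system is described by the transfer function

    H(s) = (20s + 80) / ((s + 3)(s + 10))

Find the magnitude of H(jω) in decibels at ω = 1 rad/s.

Substitute s = j1: numerator = 80 + j20, denominator = 29 + j13.
|H(j1)| = |80 + j20| / |29 + j13| = 82.462 / 31.780 ≈ 2.595.
In decibels: 20·log₁₀(2.595) ≈ 8.28 dB.

|H(j1)|_dB ≈ 8.28 dB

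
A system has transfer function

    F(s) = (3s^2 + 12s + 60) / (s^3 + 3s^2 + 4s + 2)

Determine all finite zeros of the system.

Set the numerator to zero: 3s^2 + 12s + 60 = 0, i.e. 3·(s^2 + 4s + 20) = 0.
Factoring: (s^2 + 4s + 20) = 0.

s = -2 ± 4j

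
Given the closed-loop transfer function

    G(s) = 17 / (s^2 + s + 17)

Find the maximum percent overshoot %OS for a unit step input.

%OS ≈ 68.1%

Comparing s^2 + s + 17 to s^2 + 2ζωₙs + ωₙ²: ωₙ = √17 ≈ 4.123 rad/s and ζ = 1/(2·√17) ≈ 0.1213.
%OS = 100·exp(−πζ/√(1−ζ²)) = 100·exp(−π·0.1213/√(1−0.1213²)) ≈ 68.1%.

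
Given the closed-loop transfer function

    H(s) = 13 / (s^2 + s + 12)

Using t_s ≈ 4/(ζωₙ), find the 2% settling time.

Comparing s^2 + s + 12 to s^2 + 2ζωₙs + ωₙ²: ωₙ = √12 ≈ 3.464 rad/s and ζ = 1/(2·√12) ≈ 0.1443.
ζωₙ = 1/2 = 0.5, so t_s ≈ 4/(ζωₙ) = 4/0.5 = 8 s.

t_s ≈ 8 s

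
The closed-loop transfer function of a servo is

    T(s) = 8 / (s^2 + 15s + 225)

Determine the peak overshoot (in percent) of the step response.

Comparing s^2 + 15s + 225 to s^2 + 2ζωₙs + ωₙ²: ωₙ = 15 rad/s and ζ = 15/(2·15) = 0.5.
%OS = 100·exp(−πζ/√(1−ζ²)) = 100·exp(−π·0.5/√(1−0.5²)) ≈ 16.3%.

%OS ≈ 16.3%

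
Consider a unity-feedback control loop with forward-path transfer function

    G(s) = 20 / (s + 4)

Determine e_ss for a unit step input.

G(s) has no poles at the origin.
This is a Type 0 system. Kp = lim_{s→0} G(s) = 20/4 = 5.
e_ss = 1/(1 + Kp) = 1/(1 + 5) = 1/6 ≈ 0.1667.

e_ss = 0.1667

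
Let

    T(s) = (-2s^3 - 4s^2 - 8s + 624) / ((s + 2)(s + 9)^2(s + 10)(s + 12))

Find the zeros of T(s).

s = -4 ± 6j, 6

Set the numerator to zero: -2s^3 - 4s^2 - 8s + 624 = 0, i.e. -2·(s^3 + 2s^2 + 4s - 312) = 0.
Factoring: (s^2 + 8s + 52)(s - 6) = 0.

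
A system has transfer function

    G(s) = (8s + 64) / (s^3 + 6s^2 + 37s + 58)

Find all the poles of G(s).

The poles are the roots of the denominator s^3 + 6s^2 + 37s + 58 = 0.
Trying s = -2: the polynomial evaluates to 0, so (s + 2) is a factor.
Dividing out leaves s^2 + 4s + 29 = 0.
The quadratic formula then gives s = -2 ± 5j.

s = -2 + 5j, -2 - 5j, -2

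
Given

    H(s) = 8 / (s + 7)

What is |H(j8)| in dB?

Substitute s = j8: numerator = 8, denominator = 7 + j8.
|H(j8)| = |8| / |7 + j8| = 8 / 10.630 ≈ 0.7526.
In decibels: 20·log₁₀(0.7526) ≈ -2.47 dB.

|H(j8)|_dB ≈ -2.47 dB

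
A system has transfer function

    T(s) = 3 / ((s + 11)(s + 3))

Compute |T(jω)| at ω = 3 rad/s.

|T(j3)| ≈ 0.06202

Substitute s = j3: numerator = 3, denominator = 24 + j42.
|T(j3)| = |3| / |24 + j42| = 3 / 48.374 ≈ 0.06202.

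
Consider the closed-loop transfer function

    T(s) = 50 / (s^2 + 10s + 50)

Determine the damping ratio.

ζ ≈ 0.7071

Compare the denominator to the standard form s^2 + 2ζωₙs + ωₙ².
ωₙ² = 50, so ωₙ = √50 ≈ 7.071 rad/s.
2ζωₙ = 10, so ζ = 10/(2·√50) ≈ 0.7071.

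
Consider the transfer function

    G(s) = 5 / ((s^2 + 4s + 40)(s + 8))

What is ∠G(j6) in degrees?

∠G(j6) ≈ -117.4°

At s = j6: numerator = 5, denominator = -112 + j216.
∠G = ∠num − ∠den = 0° − (117.41°) = -117.4°.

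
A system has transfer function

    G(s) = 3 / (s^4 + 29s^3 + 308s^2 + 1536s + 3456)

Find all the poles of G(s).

s = -4 + 4j, -4 - 4j, -12, -9

The poles are the roots of the denominator s^4 + 29s^3 + 308s^2 + 1536s + 3456 = 0.
Trying s = -12: the polynomial evaluates to 0, so (s + 12) is a factor.
Dividing out leaves s^3 + 17s^2 + 104s + 288 = 0.
This factors further as (s^2 + 8s + 32)(s + 9) = 0.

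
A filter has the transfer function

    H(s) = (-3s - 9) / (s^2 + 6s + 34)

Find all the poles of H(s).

s = -3 + 5j, -3 - 5j

The poles are the roots of the denominator s^2 + 6s + 34 = 0.
Using the quadratic formula: s = (-6 ± √(-100))/2 = -3 ± 5j.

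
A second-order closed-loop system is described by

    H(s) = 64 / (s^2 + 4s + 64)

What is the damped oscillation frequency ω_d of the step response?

Comparing s^2 + 4s + 64 to s^2 + 2ζωₙs + ωₙ²: ωₙ = 8 rad/s and ζ = 4/(2·8) = 0.25.
ζωₙ = 4/2 = 2, so ω_d = ωₙ√(1−ζ²) = √(ωₙ² − (ζωₙ)²) = √(64 − 2²) = √60 ≈ 7.746 rad/s.

ω_d ≈ 7.746 rad/s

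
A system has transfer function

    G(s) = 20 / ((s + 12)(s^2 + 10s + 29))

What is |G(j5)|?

|G(j5)| ≈ 0.03067

Substitute s = j5: numerator = 20, denominator = -202 + j620.
|G(j5)| = |20| / |-202 + j620| = 20 / 652.08 ≈ 0.03067.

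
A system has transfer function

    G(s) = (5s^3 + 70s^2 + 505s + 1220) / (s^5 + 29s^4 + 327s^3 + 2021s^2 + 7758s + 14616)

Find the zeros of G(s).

s = -5 + 6j, -5 - 6j, -4

Set the numerator to zero: 5s^3 + 70s^2 + 505s + 1220 = 0, i.e. 5·(s^3 + 14s^2 + 101s + 244) = 0.
Factoring: (s^2 + 10s + 61)(s + 4) = 0.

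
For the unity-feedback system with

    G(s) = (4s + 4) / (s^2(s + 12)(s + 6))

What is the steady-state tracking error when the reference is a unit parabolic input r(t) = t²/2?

G(s) has 2 poles at the origin.
This is a Type 2 system. Ka = lim_{s→0} s^2·G(s) = 4/72 = 1/18.
e_ss = 1/Ka = 1/(1/18) = 18.

e_ss = 18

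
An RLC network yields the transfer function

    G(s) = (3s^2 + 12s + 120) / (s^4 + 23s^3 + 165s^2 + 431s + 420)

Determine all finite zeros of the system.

s = -2 + 6j, -2 - 6j

Set the numerator to zero: 3s^2 + 12s + 120 = 0, i.e. 3·(s^2 + 4s + 40) = 0.
Factoring: (s^2 + 4s + 40) = 0.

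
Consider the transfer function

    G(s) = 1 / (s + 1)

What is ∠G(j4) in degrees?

∠G(j4) ≈ -75.96°

At s = j4: numerator = 1, denominator = 1 + j4.
∠G = ∠num − ∠den = 0° − (75.964°) = -75.96°.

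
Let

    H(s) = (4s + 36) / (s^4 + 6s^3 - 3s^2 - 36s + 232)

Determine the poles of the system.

The poles are the roots of the denominator s^4 + 6s^3 - 3s^2 - 36s + 232 = 0.
No real roots exist; factor into two real quadratics: (s^2 - 4s + 8)(s^2 + 10s + 29) = 0.
Each quadratic gives a conjugate pair via the quadratic formula.

s = 2 ± 2j, -5 ± 2j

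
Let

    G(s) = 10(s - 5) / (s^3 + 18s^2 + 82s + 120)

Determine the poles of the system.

s = -3 + j, -3 - j, -12

The poles are the roots of the denominator s^3 + 18s^2 + 82s + 120 = 0.
Trying s = -12: the polynomial evaluates to 0, so (s + 12) is a factor.
Dividing out leaves s^2 + 6s + 10 = 0.
The quadratic formula then gives s = -3 ± 1j.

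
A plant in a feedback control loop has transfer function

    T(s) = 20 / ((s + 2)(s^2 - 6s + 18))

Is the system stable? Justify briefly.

The poles can be read from the denominator factors: s = -2, 3 ± 3j.
Since the pole(s) at s = 3 + 3j, 3 - 3j lie in the right half-plane, the system is unstable.

unstable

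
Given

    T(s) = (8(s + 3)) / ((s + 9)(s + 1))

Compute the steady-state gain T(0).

T(0) = 8/3 ≈ 2.667

At s = 0 each factor (s + a) contributes a and each (s^2 + bs + c) contributes c.
T(0) = 8·(3) / ((9) · (1)) = 24/9 = 8/3.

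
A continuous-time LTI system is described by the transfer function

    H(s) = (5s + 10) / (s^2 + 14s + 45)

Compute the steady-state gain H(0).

Set s = 0: H(0) = (10) / (45) = 2/9.

H(0) = 2/9 ≈ 0.2222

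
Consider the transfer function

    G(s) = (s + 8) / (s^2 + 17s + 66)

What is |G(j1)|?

|G(j1)| ≈ 0.1200

Substitute s = j1: numerator = 8 + j1, denominator = 65 + j17.
|G(j1)| = |8 + j1| / |65 + j17| = 8.0623 / 67.186 ≈ 0.1200.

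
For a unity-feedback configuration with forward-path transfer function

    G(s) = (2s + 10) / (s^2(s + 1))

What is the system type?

Type 2

The denominator has 2 factors of s at the origin (free integrators), so this is a Type 2 system.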